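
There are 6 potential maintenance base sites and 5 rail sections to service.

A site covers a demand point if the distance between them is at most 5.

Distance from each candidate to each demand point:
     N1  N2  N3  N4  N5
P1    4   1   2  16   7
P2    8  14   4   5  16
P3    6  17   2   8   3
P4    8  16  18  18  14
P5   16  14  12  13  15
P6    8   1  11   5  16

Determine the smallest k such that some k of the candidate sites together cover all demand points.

Coverage sets (demand points within 5 of each site):
  P1: {N1, N2, N3}
  P2: {N3, N4}
  P3: {N3, N5}
  P4: {}
  P5: {}
  P6: {N2, N4}
No 2 sites suffice: every size-2 union leaves at least one demand point uncovered.
But {P1, P2, P3} covers everything, so the minimum is 3.

3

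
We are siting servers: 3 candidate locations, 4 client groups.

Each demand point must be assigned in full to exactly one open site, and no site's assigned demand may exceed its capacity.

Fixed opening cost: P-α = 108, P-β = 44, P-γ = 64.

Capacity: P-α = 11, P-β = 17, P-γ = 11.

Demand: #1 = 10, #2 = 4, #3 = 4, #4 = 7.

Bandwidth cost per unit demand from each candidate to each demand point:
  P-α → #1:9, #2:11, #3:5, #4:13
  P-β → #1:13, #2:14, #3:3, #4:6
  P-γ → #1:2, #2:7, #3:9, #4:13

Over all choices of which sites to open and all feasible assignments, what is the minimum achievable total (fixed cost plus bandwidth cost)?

238

Open {P-β, P-γ}; cheapest assignment that respects the capacities:
  P-β (cap 17, load 15): #2, #3, #4 — cost 4×14 + 4×3 + 7×6 = 110
  P-γ (cap 11, load 10): #1 — cost 10×2 = 20
  Shipping 130, fixed 108 → total 238.
  Any other capacity-feasible assignment to {P-β, P-γ} ships for at least 130.
Compare {P-α, P-β, P-γ}: its best feasible assignment gives total 334.
Compare {P-α, P-β}: its best feasible assignment gives total 352.
Every other set of open sites that can feasibly serve all demand totals ≥ 334 even under its best assignment. Minimum: 238.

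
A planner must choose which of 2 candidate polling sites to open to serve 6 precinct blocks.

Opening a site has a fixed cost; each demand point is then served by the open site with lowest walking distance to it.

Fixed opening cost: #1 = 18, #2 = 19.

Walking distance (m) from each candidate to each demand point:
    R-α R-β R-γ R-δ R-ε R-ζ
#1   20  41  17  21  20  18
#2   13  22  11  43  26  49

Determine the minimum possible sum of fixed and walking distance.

142

Open {#1, #2}: assign each demand point to its cheapest open site.
  R-α→#2 13, R-β→#2 22, R-γ→#2 11, R-δ→#1 21, R-ε→#1 20, R-ζ→#1 18
  walking distance 105, fixed 37 → total 142.
Compare {#1}: walking distance 137 + fixed 18 = 155.
Compare {#2}: walking distance 164 + fixed 19 = 183.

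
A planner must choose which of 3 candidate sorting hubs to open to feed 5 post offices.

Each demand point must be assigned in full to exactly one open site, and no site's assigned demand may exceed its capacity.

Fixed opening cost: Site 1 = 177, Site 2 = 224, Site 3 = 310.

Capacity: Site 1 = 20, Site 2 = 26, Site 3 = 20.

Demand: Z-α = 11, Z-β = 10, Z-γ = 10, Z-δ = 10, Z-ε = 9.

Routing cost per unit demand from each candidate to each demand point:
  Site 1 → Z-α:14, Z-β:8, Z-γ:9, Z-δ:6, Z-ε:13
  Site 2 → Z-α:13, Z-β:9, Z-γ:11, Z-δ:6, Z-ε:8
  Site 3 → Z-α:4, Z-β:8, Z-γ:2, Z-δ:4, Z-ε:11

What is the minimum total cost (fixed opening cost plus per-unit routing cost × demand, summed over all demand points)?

Open {Site 1, Site 2, Site 3}; cheapest assignment that respects the capacities:
  Site 1 (cap 20, load 20): Z-β, Z-γ — cost 10×8 + 10×9 = 170
  Site 2 (cap 26, load 19): Z-δ, Z-ε — cost 10×6 + 9×8 = 132
  Site 3 (cap 20, load 11): Z-α — cost 11×4 = 44
  Shipping 346, fixed 711 → total 1057.
  Any other capacity-feasible assignment to {Site 1, Site 2, Site 3} ships for at least 346.
Total demand is 50 and no other set of sites has combined capacity ≥ 50, so {Site 1, Site 2, Site 3} is the only feasible choice of open sites. Minimum: 1057.

1057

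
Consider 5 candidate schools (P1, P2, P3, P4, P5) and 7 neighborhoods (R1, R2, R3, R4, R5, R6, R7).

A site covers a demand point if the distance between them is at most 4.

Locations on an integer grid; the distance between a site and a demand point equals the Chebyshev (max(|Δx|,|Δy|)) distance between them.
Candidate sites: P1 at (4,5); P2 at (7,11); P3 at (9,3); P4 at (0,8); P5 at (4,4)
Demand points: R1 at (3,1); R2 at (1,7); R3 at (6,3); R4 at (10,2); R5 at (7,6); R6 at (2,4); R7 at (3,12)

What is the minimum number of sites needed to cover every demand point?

Coverage sets (demand points within 4 of each site):
  P1: {R1, R2, R3, R5, R6}
  P2: {R7}
  P3: {R3, R4, R5}
  P4: {R2, R6, R7}
  P5: {R1, R2, R3, R5, R6}
No 2 sites suffice: every size-2 union leaves at least one demand point uncovered.
But {P1, P2, P3} covers everything, so the minimum is 3.

3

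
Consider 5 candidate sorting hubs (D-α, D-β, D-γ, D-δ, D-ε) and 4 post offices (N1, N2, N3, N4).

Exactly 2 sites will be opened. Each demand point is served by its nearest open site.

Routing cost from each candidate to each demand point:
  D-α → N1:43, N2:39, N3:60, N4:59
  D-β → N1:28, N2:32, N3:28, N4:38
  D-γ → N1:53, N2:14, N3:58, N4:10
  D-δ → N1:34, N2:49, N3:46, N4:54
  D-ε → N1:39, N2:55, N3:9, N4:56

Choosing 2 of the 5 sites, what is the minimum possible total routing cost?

72

Open {D-γ, D-ε}.
  N1→D-ε 39, N2→D-γ 14, N3→D-ε 9, N4→D-γ 10  ⇒ total 72.
Compare {D-β, D-γ}: total 80.
Compare {D-γ, D-δ}: total 104.
No size-2 selection does better; minimum is 72.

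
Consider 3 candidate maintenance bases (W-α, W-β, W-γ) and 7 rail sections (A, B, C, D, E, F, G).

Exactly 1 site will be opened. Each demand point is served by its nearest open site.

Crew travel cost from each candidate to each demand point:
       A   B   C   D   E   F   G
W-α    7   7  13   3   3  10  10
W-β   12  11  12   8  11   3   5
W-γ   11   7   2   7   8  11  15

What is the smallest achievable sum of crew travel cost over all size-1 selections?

53

Open {W-α}.
  A→W-α 7, B→W-α 7, C→W-α 13, D→W-α 3, E→W-α 3, F→W-α 10, G→W-α 10  ⇒ total 53.
Compare {W-γ}: total 61.
Compare {W-β}: total 62.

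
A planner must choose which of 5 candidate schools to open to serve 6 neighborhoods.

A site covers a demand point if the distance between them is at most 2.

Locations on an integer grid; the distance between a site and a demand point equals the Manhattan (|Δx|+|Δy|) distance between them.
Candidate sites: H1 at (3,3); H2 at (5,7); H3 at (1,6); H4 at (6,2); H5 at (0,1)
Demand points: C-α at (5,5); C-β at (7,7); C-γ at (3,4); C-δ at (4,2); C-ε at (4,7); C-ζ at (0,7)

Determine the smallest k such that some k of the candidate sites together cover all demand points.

3

Coverage sets (demand points within 2 of each site):
  H1: {C-γ, C-δ}
  H2: {C-α, C-β, C-ε}
  H3: {C-ζ}
  H4: {C-δ}
  H5: {}
No 2 sites suffice: every size-2 union leaves at least one demand point uncovered.
But {H1, H2, H3} covers everything, so the minimum is 3.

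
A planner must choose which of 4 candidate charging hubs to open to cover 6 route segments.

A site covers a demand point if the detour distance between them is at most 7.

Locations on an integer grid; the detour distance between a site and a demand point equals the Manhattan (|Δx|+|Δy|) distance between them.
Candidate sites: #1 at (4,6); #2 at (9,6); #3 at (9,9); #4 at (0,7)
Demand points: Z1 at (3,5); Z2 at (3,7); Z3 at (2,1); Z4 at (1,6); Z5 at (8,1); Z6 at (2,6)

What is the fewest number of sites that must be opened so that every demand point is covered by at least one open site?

2

Coverage sets (demand points within 7 of each site):
  #1: {Z1, Z2, Z3, Z4, Z6}
  #2: {Z1, Z2, Z5, Z6}
  #3: {}
  #4: {Z1, Z2, Z4, Z6}
No single site covers all 6 demand points.
But {#1, #2} covers everything, so the minimum is 2.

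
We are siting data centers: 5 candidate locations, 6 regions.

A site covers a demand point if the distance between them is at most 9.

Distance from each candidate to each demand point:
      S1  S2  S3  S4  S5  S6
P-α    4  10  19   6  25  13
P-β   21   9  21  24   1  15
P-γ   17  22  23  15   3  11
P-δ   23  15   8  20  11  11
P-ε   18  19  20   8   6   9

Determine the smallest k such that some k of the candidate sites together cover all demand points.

Coverage sets (demand points within 9 of each site):
  P-α: {S1, S4}
  P-β: {S2, S5}
  P-γ: {S5}
  P-δ: {S3}
  P-ε: {S4, S5, S6}
No 3 sites suffice: every size-3 union leaves at least one demand point uncovered.
But {P-α, P-β, P-δ, P-ε} covers everything, so the minimum is 4.

4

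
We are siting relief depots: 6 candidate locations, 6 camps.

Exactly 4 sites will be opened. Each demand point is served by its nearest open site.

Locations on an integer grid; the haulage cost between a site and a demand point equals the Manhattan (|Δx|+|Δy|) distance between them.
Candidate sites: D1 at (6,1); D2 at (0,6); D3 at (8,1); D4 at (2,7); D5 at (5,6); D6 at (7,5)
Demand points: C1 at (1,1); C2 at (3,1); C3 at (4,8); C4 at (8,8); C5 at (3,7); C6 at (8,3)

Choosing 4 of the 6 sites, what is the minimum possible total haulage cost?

Open {D1, D3, D4, D6}.
  C1→D1 5, C2→D1 3, C3→D4 3, C4→D6 4, C5→D4 1, C6→D3 2  ⇒ total 18.
Compare {D1, D2, D4, D6}: total 19.
Compare {D1, D3, D4, D5}: total 19.
No size-4 selection does better; minimum is 18.

18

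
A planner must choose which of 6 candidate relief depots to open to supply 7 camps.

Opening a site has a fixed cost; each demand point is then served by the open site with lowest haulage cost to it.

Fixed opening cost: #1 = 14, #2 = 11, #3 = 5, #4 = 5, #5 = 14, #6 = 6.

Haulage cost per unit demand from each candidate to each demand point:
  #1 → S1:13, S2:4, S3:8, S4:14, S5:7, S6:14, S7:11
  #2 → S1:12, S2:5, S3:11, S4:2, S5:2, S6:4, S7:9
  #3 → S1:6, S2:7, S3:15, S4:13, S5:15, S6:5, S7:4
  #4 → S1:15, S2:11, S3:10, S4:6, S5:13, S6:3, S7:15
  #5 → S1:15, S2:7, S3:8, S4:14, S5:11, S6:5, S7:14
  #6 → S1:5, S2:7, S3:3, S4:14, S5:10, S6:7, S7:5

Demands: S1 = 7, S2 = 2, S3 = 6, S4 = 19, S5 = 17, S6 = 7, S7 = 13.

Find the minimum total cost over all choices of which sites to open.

235

Open {#2, #3, #4, #6}: assign each demand point to its cheapest open site.
  S1→#6 7×5=35, S2→#2 2×5=10, S3→#6 6×3=18, S4→#2 19×2=38, S5→#2 17×2=34, S6→#4 7×3=21, S7→#3 13×4=52
  haulage cost 208, fixed 27 → total 235.
Compare {#2, #3, #6}: haulage cost 215 + fixed 22 = 237.
Compare {#2, #4, #6}: haulage cost 221 + fixed 22 = 243.
Compare {#2, #6}: haulage cost 228 + fixed 17 = 245.
All other subsets cost ≥ 237. Minimum total cost: 235.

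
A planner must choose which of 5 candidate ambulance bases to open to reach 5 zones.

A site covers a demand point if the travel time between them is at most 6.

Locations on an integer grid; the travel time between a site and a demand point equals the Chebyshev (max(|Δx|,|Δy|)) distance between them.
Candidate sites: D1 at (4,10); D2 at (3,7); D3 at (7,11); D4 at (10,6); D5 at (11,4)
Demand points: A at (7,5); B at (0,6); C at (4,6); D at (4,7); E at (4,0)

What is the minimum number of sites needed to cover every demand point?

Coverage sets (demand points within 6 of each site):
  D1: {A, B, C, D}
  D2: {A, B, C, D}
  D3: {A, C, D}
  D4: {A, C, D, E}
  D5: {A}
No single site covers all 5 demand points.
But {D1, D4} covers everything, so the minimum is 2.

2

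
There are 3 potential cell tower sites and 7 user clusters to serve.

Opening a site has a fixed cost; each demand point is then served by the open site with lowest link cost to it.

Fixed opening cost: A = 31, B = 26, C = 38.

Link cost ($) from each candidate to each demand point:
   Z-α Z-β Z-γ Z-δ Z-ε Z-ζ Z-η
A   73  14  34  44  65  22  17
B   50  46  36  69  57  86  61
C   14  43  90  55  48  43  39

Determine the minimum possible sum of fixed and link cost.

Open {A, C}: assign each demand point to its cheapest open site.
  Z-α→C 14, Z-β→A 14, Z-γ→A 34, Z-δ→A 44, Z-ε→C 48, Z-ζ→A 22, Z-η→A 17
  link cost 193, fixed 69 → total 262.
Compare {A, B, C}: link cost 193 + fixed 95 = 288.
Compare {A, B}: link cost 238 + fixed 57 = 295.
Compare {A}: link cost 269 + fixed 31 = 300.
All other subsets cost ≥ 288. Minimum total cost: 262.

262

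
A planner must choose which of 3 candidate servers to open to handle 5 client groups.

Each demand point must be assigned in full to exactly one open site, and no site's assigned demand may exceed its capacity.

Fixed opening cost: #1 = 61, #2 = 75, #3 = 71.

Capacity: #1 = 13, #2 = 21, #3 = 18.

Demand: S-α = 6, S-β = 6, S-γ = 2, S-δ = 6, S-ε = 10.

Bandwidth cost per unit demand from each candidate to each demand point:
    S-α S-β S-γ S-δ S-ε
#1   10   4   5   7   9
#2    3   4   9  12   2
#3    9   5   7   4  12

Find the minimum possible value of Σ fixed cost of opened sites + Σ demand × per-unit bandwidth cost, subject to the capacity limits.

Open {#2, #3}; cheapest assignment that respects the capacities:
  #2 (cap 21, load 16): S-α, S-ε — cost 6×3 + 10×2 = 38
  #3 (cap 18, load 14): S-β, S-γ, S-δ — cost 6×5 + 2×7 + 6×4 = 68
  Shipping 106, fixed 146 → total 252.
  Any other capacity-feasible assignment to {#2, #3} ships for at least 106.
Compare {#1, #2}: its best feasible assignment gives total 258.
Compare {#1, #2, #3}: its best feasible assignment gives total 303.
Every other set of open sites that can feasibly serve all demand totals ≥ 258 even under its best assignment. Minimum: 252.

252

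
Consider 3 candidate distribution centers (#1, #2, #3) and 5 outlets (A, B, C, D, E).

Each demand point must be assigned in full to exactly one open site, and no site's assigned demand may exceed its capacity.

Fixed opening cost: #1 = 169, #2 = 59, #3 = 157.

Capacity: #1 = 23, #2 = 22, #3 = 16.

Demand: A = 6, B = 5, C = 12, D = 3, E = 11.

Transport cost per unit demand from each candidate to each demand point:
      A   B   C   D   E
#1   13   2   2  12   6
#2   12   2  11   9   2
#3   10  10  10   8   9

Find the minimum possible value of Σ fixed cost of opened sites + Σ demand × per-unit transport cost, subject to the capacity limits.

383

Open {#1, #2}; cheapest assignment that respects the capacities:
  #1 (cap 23, load 17): B, C — cost 5×2 + 12×2 = 34
  #2 (cap 22, load 20): A, D, E — cost 6×12 + 3×9 + 11×2 = 121
  Shipping 155, fixed 228 → total 383.
  Any other capacity-feasible assignment to {#1, #2} ships for at least 155.
Compare {#2, #3}: its best feasible assignment gives total 464.
Compare {#1, #2, #3}: its best feasible assignment gives total 525.
Every other set of open sites that can feasibly serve all demand totals ≥ 464 even under its best assignment. Minimum: 383.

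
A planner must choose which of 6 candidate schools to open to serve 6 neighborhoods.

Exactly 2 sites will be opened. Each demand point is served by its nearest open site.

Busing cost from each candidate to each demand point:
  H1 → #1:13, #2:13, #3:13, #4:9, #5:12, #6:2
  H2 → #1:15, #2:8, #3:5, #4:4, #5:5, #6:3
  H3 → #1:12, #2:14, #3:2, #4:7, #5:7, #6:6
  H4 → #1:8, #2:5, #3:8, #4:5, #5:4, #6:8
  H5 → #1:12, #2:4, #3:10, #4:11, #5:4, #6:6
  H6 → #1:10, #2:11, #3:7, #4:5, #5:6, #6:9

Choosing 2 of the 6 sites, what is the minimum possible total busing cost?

29

Open {H2, H4}.
  #1→H4 8, #2→H4 5, #3→H2 5, #4→H2 4, #5→H4 4, #6→H2 3  ⇒ total 29.
Compare {H3, H4}: total 30.
Compare {H1, H4}: total 32.
No size-2 selection does better; minimum is 29.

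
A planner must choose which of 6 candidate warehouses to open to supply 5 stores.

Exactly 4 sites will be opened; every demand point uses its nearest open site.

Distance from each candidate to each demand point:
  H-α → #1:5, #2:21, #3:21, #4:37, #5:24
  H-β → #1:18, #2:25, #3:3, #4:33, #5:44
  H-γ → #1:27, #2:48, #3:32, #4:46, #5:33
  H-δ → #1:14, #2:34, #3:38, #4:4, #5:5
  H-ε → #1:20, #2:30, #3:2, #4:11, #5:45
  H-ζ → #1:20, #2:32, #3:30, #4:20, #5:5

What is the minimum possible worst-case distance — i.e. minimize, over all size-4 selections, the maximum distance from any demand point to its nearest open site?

21

Open {H-α, H-β, H-γ, H-δ}.
  Farthest demand point is #2 at distance 21 (to H-α); all others are ≤ 21.
With {H-α, H-β, H-γ, H-ζ} the worst case is 21.
With {H-α, H-β, H-δ, H-ε} the worst case is 21.
No size-4 selection achieves below 21.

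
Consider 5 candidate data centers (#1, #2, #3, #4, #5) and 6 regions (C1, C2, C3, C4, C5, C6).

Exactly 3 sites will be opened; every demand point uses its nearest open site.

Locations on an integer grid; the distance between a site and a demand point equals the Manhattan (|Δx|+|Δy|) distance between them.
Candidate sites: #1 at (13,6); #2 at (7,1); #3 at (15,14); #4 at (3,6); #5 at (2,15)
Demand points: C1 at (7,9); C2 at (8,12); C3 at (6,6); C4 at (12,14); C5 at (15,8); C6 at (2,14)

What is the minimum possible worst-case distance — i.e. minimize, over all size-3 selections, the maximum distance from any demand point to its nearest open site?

9

Open {#1, #2, #5}.
  Farthest demand point is C2 at distance 9 (to #5); all others are ≤ 9.
With {#1, #3, #4} the worst case is 9.
With {#1, #3, #5} the worst case is 9.
No size-3 selection achieves below 9.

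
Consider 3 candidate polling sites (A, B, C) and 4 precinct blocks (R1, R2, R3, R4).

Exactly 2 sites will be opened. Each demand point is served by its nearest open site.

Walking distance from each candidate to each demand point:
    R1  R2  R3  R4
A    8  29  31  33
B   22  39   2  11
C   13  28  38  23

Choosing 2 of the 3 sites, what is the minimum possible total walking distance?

Open {A, B}.
  R1→A 8, R2→A 29, R3→B 2, R4→B 11  ⇒ total 50.
Compare {B, C}: total 54.
Compare {A, C}: total 90.

50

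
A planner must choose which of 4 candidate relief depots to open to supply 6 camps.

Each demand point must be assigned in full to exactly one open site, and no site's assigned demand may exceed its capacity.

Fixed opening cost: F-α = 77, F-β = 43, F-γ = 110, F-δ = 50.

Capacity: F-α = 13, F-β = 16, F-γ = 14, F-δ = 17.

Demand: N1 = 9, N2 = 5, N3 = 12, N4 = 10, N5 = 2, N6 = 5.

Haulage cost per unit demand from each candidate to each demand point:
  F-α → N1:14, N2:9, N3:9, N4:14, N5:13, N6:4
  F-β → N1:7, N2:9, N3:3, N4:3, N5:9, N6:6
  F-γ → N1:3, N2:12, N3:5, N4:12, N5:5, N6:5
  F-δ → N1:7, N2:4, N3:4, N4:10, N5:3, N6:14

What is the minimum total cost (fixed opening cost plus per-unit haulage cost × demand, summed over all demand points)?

Open {F-β, F-γ, F-δ}; cheapest assignment that respects the capacities:
  F-β (cap 16, load 15): N4, N6 — cost 10×3 + 5×6 = 60
  F-γ (cap 14, load 11): N1, N5 — cost 9×3 + 2×5 = 37
  F-δ (cap 17, load 17): N2, N3 — cost 5×4 + 12×4 = 68
  Shipping 165, fixed 203 → total 368.
  Any other capacity-feasible assignment to {F-β, F-γ, F-δ} ships for at least 165.
Compare {F-α, F-β, F-δ}: its best feasible assignment gives total 427.
Compare {F-α, F-β, F-γ, F-δ}: its best feasible assignment gives total 435.
Every other set of open sites that can feasibly serve all demand totals ≥ 427 even under its best assignment. Minimum: 368.

368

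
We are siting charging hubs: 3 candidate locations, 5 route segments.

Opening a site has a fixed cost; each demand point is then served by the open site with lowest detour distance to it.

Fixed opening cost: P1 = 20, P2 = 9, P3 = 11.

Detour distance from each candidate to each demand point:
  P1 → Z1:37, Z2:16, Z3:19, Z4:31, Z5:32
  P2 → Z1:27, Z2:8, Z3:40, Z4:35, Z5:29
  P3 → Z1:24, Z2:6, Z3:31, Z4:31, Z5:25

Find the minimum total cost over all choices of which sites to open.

Open {P3}: assign each demand point to its cheapest open site.
  Z1→P3 24, Z2→P3 6, Z3→P3 31, Z4→P3 31, Z5→P3 25
  detour distance 117, fixed 11 → total 128.
Compare {P1, P3}: detour distance 105 + fixed 31 = 136.
Compare {P2, P3}: detour distance 117 + fixed 20 = 137.
Compare {P1, P2}: detour distance 114 + fixed 29 = 143.
All other subsets cost ≥ 136. Minimum total cost: 128.

128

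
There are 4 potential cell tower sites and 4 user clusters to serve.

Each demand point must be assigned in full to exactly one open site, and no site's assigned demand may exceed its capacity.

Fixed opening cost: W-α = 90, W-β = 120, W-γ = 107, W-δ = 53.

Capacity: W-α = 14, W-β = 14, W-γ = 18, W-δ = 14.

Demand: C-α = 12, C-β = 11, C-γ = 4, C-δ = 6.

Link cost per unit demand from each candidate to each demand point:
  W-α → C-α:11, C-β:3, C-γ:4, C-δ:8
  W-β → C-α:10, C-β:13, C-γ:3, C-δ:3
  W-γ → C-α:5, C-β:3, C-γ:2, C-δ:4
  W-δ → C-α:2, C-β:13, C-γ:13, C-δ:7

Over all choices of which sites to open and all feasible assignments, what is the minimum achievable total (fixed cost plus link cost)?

Open {W-α, W-γ, W-δ}; cheapest assignment that respects the capacities:
  W-α (cap 14, load 11): C-β — cost 11×3 = 33
  W-γ (cap 18, load 10): C-γ, C-δ — cost 4×2 + 6×4 = 32
  W-δ (cap 14, load 12): C-α — cost 12×2 = 24
  Shipping 89, fixed 250 → total 339.
  Any other capacity-feasible assignment to {W-α, W-γ, W-δ} ships for at least 89.
Compare {W-α, W-β, W-δ}: its best feasible assignment gives total 350.
Compare {W-β, W-γ, W-δ}: its best feasible assignment gives total 363.
Every other set of open sites that can feasibly serve all demand totals ≥ 350 even under its best assignment. Minimum: 339.

339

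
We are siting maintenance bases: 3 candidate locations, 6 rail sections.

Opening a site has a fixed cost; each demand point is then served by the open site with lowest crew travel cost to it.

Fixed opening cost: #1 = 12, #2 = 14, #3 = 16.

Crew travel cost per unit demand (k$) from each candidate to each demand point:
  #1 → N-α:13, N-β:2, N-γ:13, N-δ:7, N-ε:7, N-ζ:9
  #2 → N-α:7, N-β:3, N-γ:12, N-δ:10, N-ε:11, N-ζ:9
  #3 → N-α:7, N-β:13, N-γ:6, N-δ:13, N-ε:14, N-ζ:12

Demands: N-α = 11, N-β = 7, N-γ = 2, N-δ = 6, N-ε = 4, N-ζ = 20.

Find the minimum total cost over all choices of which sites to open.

Open {#1, #3}: assign each demand point to its cheapest open site.
  N-α→#3 11×7=77, N-β→#1 7×2=14, N-γ→#3 2×6=12, N-δ→#1 6×7=42, N-ε→#1 4×7=28, N-ζ→#1 20×9=180
  crew travel cost 353, fixed 28 → total 381.
Compare {#1, #2}: crew travel cost 365 + fixed 26 = 391.
Compare {#1, #2, #3}: crew travel cost 353 + fixed 42 = 395.
Compare {#2}: crew travel cost 406 + fixed 14 = 420.
All other subsets cost ≥ 391. Minimum total cost: 381.

381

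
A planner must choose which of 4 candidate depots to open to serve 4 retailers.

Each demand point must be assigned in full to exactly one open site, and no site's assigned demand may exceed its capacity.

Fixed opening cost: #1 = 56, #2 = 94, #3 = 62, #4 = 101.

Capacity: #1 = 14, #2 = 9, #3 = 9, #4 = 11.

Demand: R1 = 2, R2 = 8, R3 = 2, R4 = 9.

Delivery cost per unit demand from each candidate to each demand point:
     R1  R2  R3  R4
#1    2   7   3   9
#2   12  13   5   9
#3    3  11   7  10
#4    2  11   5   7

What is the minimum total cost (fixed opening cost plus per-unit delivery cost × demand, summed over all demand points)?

Open {#1, #3}; cheapest assignment that respects the capacities:
  #1 (cap 14, load 12): R1, R2, R3 — cost 2×2 + 8×7 + 2×3 = 66
  #3 (cap 9, load 9): R4 — cost 9×10 = 90
  Shipping 156, fixed 118 → total 274.
  Any other capacity-feasible assignment to {#1, #3} ships for at least 156.
Compare {#1, #4}: its best feasible assignment gives total 286.
Compare {#1, #2}: its best feasible assignment gives total 297.
Every other set of open sites that can feasibly serve all demand totals ≥ 286 even under its best assignment. Minimum: 274.

274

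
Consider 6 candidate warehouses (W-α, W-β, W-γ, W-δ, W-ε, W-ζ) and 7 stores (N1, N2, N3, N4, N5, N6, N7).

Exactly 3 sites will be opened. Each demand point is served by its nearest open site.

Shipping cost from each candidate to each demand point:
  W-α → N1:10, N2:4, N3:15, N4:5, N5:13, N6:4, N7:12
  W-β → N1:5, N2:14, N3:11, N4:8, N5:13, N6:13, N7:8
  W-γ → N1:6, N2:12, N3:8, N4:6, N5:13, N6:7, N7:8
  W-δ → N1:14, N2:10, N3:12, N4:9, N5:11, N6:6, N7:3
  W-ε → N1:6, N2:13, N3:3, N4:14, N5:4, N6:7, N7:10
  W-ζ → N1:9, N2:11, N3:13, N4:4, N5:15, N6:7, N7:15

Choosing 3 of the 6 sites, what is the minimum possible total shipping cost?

Open {W-α, W-δ, W-ε}.
  N1→W-ε 6, N2→W-α 4, N3→W-ε 3, N4→W-α 5, N5→W-ε 4, N6→W-α 4, N7→W-δ 3  ⇒ total 29.
Compare {W-α, W-β, W-ε}: total 33.
Compare {W-α, W-γ, W-ε}: total 34.
No size-3 selection does better; minimum is 29.

29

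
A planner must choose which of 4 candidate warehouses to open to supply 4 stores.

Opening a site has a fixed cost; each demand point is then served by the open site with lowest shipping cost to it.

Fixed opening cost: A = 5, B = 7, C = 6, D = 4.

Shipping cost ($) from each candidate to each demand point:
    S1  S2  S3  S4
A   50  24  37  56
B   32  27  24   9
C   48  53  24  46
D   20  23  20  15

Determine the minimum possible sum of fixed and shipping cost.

Open {D}: assign each demand point to its cheapest open site.
  S1→D 20, S2→D 23, S3→D 20, S4→D 15
  shipping cost 78, fixed 4 → total 82.
Compare {B, D}: shipping cost 72 + fixed 11 = 83.
Compare {A, D}: shipping cost 78 + fixed 9 = 87.
Compare {C, D}: shipping cost 78 + fixed 10 = 88.
All other subsets cost ≥ 83. Minimum total cost: 82.

82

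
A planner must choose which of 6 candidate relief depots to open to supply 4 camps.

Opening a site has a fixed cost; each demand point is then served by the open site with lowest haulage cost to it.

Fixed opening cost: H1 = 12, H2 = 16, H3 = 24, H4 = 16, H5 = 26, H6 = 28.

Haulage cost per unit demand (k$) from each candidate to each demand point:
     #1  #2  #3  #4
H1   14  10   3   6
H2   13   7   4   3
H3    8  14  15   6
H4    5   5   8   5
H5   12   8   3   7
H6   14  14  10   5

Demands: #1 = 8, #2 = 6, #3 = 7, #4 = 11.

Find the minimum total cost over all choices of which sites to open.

Open {H2, H4}: assign each demand point to its cheapest open site.
  #1→H4 8×5=40, #2→H4 6×5=30, #3→H2 7×4=28, #4→H2 11×3=33
  haulage cost 131, fixed 32 → total 163.
Compare {H1, H2, H4}: haulage cost 124 + fixed 44 = 168.
Compare {H1, H4}: haulage cost 146 + fixed 28 = 174.
Compare {H2, H4, H5}: haulage cost 124 + fixed 58 = 182.
All other subsets cost ≥ 168. Minimum total cost: 163.

163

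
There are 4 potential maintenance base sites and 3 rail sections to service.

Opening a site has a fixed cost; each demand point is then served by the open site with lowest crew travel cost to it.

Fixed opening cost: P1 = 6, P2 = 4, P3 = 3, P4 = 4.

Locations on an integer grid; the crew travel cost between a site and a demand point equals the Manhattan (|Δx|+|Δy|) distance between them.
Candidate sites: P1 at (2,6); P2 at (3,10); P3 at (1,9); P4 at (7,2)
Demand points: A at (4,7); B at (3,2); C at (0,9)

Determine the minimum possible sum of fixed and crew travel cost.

17

Open {P3, P4}: assign each demand point to its cheapest open site.
  A→P3 5, B→P4 4, C→P3 1
  crew travel cost 10, fixed 7 → total 17.
Compare {P3}: crew travel cost 15 + fixed 3 = 18.
Compare {P1, P3}: crew travel cost 9 + fixed 9 = 18.
Compare {P1}: crew travel cost 13 + fixed 6 = 19.
All other subsets cost ≥ 18. Minimum total cost: 17.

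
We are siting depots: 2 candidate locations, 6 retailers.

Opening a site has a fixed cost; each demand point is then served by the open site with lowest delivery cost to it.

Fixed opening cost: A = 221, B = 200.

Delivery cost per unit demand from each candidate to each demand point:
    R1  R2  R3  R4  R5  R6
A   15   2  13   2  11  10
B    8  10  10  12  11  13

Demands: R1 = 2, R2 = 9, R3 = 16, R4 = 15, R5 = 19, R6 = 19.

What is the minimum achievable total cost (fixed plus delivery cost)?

906

Open {A}: assign each demand point to its cheapest open site.
  R1→A 2×15=30, R2→A 9×2=18, R3→A 16×13=208, R4→A 15×2=30, R5→A 19×11=209, R6→A 19×10=190
  delivery cost 685, fixed 221 → total 906.
Compare {A, B}: delivery cost 623 + fixed 421 = 1044.
Compare {B}: delivery cost 902 + fixed 200 = 1102.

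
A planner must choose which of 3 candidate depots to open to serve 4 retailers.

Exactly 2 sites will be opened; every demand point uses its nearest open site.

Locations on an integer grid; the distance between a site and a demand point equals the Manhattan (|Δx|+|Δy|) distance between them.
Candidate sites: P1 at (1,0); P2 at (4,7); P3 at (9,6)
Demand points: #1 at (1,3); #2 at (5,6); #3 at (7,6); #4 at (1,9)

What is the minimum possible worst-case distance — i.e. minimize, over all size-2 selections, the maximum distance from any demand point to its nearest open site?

Open {P1, P2}.
  Farthest demand point is #4 at distance 5 (to P2); all others are ≤ 5.
With {P2, P3} the worst case is 7.
With {P1, P3} the worst case is 9.
No size-2 selection achieves below 5.

5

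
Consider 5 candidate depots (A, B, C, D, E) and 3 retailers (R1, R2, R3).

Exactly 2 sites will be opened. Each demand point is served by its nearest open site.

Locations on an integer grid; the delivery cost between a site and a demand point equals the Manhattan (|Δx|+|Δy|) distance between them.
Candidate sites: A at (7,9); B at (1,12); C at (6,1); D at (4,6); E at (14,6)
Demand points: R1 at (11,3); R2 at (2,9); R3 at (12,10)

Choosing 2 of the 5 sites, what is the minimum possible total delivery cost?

Open {B, E}.
  R1→E 6, R2→B 4, R3→E 6  ⇒ total 16.
Compare {A, E}: total 17.
Compare {D, E}: total 17.
No size-2 selection does better; minimum is 16.

16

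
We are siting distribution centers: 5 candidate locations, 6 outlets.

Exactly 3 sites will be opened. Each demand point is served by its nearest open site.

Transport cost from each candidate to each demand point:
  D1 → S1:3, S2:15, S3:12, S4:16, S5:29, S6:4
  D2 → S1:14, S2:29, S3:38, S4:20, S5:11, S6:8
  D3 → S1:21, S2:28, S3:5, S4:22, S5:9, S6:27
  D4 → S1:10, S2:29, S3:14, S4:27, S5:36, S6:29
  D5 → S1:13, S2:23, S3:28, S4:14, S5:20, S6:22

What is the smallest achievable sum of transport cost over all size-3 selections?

Open {D1, D3, D5}.
  S1→D1 3, S2→D1 15, S3→D3 5, S4→D5 14, S5→D3 9, S6→D1 4  ⇒ total 50.
Compare {D1, D2, D3}: total 52.
Compare {D1, D3, D4}: total 52.
No size-3 selection does better; minimum is 50.

50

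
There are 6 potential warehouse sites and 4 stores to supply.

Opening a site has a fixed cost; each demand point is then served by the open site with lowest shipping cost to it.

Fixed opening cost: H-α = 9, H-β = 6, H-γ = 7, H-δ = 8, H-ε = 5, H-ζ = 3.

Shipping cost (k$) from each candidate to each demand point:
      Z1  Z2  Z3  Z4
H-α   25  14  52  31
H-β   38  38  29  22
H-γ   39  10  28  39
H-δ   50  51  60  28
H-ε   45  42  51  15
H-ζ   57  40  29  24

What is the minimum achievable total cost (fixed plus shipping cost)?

99

Open {H-α, H-γ, H-ε}: assign each demand point to its cheapest open site.
  Z1→H-α 25, Z2→H-γ 10, Z3→H-γ 28, Z4→H-ε 15
  shipping cost 78, fixed 21 → total 99.
Compare {H-α, H-ε, H-ζ}: shipping cost 83 + fixed 17 = 100.
Compare {H-α, H-γ, H-ε, H-ζ}: shipping cost 78 + fixed 24 = 102.
Compare {H-α, H-β, H-ε}: shipping cost 83 + fixed 20 = 103.
All other subsets cost ≥ 100. Minimum total cost: 99.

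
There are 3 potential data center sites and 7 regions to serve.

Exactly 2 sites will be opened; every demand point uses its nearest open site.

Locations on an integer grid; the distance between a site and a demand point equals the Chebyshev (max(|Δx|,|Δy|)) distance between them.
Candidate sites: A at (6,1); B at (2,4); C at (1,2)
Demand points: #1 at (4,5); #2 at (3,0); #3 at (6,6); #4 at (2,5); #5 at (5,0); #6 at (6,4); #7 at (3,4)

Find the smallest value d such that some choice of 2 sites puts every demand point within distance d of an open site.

4

Open {A, B}.
  Farthest demand point is #3 at distance 4 (to B); all others are ≤ 4.
With {B, C} the worst case is 4.
With {A, C} the worst case is 5.
No size-2 selection achieves below 4.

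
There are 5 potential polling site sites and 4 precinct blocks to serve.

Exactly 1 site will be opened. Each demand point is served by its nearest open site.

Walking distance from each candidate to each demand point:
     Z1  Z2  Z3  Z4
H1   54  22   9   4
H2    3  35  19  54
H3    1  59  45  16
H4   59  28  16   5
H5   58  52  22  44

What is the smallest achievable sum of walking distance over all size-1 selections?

Open {H1}.
  Z1→H1 54, Z2→H1 22, Z3→H1 9, Z4→H1 4  ⇒ total 89.
Compare {H4}: total 108.
Compare {H2}: total 111.
No size-1 selection does better; minimum is 89.

89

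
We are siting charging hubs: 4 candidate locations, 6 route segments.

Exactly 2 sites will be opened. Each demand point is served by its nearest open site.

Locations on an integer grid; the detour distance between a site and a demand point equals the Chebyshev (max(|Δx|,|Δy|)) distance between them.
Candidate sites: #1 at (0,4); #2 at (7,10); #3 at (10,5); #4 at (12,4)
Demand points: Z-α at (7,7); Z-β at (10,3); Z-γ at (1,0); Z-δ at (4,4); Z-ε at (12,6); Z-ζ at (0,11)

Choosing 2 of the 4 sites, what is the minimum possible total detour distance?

Open {#1, #3}.
  Z-α→#3 3, Z-β→#3 2, Z-γ→#1 4, Z-δ→#1 4, Z-ε→#3 2, Z-ζ→#1 7  ⇒ total 22.
Compare {#1, #4}: total 24.
Compare {#2, #3}: total 29.
No size-2 selection does better; minimum is 22.

22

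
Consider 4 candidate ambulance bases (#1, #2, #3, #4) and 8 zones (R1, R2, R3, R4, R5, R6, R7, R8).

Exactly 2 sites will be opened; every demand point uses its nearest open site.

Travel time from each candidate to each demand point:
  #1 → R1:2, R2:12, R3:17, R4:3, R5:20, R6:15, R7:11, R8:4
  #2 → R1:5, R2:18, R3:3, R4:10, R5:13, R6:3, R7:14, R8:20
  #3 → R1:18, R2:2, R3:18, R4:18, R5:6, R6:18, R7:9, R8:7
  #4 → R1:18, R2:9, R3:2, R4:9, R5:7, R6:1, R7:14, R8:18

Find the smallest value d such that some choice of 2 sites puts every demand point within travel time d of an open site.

Open {#2, #3}.
  Farthest demand point is R4 at travel time 10 (to #2); all others are ≤ 10.
With {#1, #4} the worst case is 11.
With {#1, #2} the worst case is 13.
No size-2 selection achieves below 10.

10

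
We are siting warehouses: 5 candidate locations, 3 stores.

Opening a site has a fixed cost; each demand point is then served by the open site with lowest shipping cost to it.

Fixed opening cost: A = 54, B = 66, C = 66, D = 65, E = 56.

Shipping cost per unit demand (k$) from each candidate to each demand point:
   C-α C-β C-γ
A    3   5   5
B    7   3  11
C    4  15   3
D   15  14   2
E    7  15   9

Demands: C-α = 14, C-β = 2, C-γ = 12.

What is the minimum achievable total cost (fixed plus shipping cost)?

Open {A}: assign each demand point to its cheapest open site.
  C-α→A 14×3=42, C-β→A 2×5=10, C-γ→A 12×5=60
  shipping cost 112, fixed 54 → total 166.
Compare {C}: shipping cost 122 + fixed 66 = 188.
Compare {A, D}: shipping cost 76 + fixed 119 = 195.
Compare {A, C}: shipping cost 88 + fixed 120 = 208.
All other subsets cost ≥ 188. Minimum total cost: 166.

166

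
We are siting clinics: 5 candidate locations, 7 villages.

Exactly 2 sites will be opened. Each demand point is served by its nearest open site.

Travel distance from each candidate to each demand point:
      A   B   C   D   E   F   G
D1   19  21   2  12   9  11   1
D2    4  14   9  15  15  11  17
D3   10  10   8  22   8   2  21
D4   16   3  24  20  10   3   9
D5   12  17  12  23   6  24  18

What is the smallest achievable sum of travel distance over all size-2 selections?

Open {D1, D3}.
  A→D3 10, B→D3 10, C→D1 2, D→D1 12, E→D3 8, F→D3 2, G→D1 1  ⇒ total 45.
Compare {D1, D4}: total 46.
Compare {D1, D2}: total 53.
No size-2 selection does better; minimum is 45.

45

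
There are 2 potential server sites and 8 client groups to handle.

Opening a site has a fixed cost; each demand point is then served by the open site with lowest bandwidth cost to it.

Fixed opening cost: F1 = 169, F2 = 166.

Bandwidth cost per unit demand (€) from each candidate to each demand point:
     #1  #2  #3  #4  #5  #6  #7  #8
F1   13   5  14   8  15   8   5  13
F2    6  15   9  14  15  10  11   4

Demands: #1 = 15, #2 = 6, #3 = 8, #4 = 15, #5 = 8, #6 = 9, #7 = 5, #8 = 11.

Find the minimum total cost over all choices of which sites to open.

Open {F1, F2}: assign each demand point to its cheapest open site.
  #1→F2 15×6=90, #2→F1 6×5=30, #3→F2 8×9=72, #4→F1 15×8=120, #5→F1 8×15=120, #6→F1 9×8=72, #7→F1 5×5=25, #8→F2 11×4=44
  bandwidth cost 573, fixed 335 → total 908.
Compare {F2}: bandwidth cost 771 + fixed 166 = 937.
Compare {F1}: bandwidth cost 817 + fixed 169 = 986.

908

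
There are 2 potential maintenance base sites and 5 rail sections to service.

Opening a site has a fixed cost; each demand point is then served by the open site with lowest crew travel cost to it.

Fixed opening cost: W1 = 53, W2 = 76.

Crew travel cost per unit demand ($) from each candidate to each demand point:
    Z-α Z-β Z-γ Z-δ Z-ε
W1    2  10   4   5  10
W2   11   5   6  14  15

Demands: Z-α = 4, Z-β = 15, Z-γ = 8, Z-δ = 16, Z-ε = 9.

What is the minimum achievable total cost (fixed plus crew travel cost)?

Open {W1}: assign each demand point to its cheapest open site.
  Z-α→W1 4×2=8, Z-β→W1 15×10=150, Z-γ→W1 8×4=32, Z-δ→W1 16×5=80, Z-ε→W1 9×10=90
  crew travel cost 360, fixed 53 → total 413.
Compare {W1, W2}: crew travel cost 285 + fixed 129 = 414.
Compare {W2}: crew travel cost 526 + fixed 76 = 602.

413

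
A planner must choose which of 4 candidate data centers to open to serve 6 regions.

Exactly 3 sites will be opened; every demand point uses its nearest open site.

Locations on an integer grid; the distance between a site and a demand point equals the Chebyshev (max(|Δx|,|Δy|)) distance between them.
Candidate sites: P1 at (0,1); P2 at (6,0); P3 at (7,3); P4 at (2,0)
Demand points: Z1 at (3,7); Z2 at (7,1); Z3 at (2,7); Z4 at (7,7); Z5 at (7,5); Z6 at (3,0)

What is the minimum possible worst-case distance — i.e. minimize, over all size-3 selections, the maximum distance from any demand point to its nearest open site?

5

Open {P1, P2, P3}.
  Farthest demand point is Z3 at distance 5 (to P3); all others are ≤ 5.
With {P1, P3, P4} the worst case is 5.
With {P2, P3, P4} the worst case is 5.
No size-3 selection achieves below 5.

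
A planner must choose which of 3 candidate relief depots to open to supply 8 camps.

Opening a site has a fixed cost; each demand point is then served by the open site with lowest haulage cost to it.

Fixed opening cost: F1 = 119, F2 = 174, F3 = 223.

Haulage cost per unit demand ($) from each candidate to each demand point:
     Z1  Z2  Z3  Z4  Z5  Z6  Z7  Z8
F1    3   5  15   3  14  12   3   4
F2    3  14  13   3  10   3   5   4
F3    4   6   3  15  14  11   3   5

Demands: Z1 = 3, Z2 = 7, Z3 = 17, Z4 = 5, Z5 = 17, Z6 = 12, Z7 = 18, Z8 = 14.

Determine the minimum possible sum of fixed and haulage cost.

830

Open {F2, F3}: assign each demand point to its cheapest open site.
  Z1→F2 3×3=9, Z2→F3 7×6=42, Z3→F3 17×3=51, Z4→F2 5×3=15, Z5→F2 17×10=170, Z6→F2 12×3=36, Z7→F3 18×3=54, Z8→F2 14×4=56
  haulage cost 433, fixed 397 → total 830.
Compare {F2}: haulage cost 695 + fixed 174 = 869.
Compare {F1, F2}: haulage cost 596 + fixed 293 = 889.
Compare {F3}: haulage cost 674 + fixed 223 = 897.
All other subsets cost ≥ 869. Minimum total cost: 830.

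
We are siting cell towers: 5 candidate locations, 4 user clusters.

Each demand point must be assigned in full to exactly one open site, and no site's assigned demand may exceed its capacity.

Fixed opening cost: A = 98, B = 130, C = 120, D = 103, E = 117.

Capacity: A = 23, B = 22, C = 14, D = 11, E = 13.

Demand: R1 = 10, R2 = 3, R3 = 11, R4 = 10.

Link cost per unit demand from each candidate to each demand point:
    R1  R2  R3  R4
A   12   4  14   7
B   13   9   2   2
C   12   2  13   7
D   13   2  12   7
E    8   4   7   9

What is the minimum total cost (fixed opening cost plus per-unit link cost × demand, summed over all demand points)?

381

Open {B, E}; cheapest assignment that respects the capacities:
  B (cap 22, load 21): R3, R4 — cost 11×2 + 10×2 = 42
  E (cap 13, load 13): R1, R2 — cost 10×8 + 3×4 = 92
  Shipping 134, fixed 247 → total 381.
  Any other capacity-feasible assignment to {B, E} ships for at least 134.
Compare {A, B}: its best feasible assignment gives total 402.
Compare {B, C}: its best feasible assignment gives total 418.
Every other set of open sites that can feasibly serve all demand totals ≥ 402 even under its best assignment. Minimum: 381.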